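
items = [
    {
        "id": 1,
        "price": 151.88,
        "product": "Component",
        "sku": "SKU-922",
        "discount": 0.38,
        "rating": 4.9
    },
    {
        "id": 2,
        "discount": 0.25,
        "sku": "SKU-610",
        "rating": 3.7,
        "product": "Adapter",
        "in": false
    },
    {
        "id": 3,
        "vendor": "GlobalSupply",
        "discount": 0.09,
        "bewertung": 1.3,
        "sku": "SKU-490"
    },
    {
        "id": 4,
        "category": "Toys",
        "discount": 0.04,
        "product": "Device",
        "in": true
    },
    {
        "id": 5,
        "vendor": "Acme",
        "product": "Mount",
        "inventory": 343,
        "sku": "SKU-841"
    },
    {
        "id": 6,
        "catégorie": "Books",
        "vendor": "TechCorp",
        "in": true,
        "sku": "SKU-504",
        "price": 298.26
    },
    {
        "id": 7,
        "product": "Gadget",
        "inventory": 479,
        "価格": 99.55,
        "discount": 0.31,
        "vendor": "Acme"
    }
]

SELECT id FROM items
[1, 2, 3, 4, 5, 6, 7]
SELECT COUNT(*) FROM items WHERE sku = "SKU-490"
1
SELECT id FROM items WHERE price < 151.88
[]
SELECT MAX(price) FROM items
298.26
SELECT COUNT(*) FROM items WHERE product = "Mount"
1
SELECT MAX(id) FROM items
7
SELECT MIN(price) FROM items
151.88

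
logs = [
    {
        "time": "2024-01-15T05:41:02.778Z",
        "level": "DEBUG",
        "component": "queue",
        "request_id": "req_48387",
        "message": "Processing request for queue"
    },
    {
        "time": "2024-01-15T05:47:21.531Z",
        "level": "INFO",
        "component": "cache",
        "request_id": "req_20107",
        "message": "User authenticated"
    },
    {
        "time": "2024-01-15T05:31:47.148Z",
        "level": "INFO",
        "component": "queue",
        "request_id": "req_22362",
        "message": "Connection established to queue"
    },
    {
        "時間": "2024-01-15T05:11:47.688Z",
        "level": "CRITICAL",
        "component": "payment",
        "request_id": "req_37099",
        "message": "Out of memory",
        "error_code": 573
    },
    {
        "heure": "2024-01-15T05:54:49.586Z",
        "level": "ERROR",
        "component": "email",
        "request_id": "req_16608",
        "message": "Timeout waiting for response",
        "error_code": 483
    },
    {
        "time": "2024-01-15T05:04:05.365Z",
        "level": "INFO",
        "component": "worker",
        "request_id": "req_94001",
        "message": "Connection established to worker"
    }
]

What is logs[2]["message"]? "Connection established to queue"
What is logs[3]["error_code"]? 573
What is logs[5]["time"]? "2024-01-15T05:04:05.365Z"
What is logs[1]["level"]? "INFO"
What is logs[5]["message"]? "Connection established to worker"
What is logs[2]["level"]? "INFO"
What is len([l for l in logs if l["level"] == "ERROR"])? 1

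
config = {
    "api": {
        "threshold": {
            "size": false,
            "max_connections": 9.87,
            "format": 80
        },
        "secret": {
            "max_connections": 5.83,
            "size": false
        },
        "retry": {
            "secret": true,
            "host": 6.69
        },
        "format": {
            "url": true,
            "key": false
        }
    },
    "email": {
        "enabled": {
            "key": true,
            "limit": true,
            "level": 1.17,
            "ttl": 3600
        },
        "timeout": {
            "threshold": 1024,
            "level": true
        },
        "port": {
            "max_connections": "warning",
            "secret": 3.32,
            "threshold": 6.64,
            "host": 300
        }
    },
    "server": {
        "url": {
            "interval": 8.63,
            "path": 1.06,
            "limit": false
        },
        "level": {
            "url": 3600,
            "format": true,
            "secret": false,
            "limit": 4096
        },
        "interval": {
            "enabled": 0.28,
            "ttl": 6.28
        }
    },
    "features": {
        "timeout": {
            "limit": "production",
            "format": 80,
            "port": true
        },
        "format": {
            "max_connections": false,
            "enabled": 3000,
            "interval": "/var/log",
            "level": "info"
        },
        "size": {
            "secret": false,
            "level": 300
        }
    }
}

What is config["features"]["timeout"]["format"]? 80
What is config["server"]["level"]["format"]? True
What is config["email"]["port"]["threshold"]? 6.64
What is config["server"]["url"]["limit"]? False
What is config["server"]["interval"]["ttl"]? 6.28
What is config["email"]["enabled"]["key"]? True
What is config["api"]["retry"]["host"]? 6.69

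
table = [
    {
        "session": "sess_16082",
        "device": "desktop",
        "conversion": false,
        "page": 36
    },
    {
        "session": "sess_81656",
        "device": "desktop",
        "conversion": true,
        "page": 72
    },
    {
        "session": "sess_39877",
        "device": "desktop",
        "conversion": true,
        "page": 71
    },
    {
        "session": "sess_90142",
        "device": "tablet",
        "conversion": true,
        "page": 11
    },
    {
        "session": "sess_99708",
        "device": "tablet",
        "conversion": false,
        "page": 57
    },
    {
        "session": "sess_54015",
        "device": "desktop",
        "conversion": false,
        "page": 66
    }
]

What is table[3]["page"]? 11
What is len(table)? 6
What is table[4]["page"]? 57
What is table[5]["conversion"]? False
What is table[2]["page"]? 71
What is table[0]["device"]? "desktop"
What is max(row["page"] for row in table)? 72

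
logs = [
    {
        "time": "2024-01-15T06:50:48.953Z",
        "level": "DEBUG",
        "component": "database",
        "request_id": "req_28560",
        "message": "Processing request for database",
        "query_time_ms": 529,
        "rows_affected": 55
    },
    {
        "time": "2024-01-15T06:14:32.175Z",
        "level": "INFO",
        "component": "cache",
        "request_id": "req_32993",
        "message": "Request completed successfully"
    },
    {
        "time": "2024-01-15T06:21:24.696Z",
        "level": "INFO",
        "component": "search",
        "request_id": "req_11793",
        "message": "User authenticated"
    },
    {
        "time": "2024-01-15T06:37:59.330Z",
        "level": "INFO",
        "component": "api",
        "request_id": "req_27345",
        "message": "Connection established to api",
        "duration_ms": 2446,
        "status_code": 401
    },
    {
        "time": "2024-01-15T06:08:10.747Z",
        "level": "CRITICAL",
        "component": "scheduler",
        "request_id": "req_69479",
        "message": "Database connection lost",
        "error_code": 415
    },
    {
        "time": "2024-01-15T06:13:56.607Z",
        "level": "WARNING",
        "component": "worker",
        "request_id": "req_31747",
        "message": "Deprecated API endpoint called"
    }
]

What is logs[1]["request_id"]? "req_32993"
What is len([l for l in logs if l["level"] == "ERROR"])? 0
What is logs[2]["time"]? "2024-01-15T06:21:24.696Z"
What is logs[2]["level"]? "INFO"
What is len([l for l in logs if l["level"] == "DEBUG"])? 1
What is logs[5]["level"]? "WARNING"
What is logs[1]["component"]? "cache"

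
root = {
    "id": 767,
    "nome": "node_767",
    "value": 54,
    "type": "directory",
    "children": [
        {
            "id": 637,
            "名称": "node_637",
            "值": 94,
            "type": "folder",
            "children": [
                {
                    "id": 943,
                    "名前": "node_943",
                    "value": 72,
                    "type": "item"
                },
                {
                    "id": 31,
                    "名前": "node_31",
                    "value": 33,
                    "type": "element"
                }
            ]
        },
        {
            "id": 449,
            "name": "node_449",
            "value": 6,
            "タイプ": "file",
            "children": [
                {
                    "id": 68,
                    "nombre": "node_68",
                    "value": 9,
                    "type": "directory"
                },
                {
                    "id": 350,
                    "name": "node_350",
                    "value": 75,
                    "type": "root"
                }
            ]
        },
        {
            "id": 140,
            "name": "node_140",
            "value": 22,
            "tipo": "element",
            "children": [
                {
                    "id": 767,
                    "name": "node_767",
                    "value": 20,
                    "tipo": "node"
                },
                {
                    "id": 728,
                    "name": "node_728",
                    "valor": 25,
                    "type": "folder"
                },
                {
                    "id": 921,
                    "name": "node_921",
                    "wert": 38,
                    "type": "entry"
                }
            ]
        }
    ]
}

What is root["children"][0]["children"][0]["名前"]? "node_943"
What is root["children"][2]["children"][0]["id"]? 767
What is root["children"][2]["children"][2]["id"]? 921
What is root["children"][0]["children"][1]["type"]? "element"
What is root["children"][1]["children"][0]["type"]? "directory"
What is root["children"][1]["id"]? 449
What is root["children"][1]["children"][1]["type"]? "root"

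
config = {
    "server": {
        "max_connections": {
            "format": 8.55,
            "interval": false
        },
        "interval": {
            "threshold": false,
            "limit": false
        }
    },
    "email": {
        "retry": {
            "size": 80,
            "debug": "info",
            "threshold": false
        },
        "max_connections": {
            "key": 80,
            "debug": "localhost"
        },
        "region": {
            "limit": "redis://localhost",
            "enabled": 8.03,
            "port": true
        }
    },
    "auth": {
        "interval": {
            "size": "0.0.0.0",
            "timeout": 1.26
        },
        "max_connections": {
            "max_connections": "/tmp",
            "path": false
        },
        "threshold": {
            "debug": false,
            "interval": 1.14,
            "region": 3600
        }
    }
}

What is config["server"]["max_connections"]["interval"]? False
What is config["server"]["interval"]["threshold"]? False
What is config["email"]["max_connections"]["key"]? 80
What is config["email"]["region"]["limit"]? "redis://localhost"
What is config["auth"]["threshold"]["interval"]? 1.14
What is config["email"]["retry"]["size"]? 80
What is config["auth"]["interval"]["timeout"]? 1.26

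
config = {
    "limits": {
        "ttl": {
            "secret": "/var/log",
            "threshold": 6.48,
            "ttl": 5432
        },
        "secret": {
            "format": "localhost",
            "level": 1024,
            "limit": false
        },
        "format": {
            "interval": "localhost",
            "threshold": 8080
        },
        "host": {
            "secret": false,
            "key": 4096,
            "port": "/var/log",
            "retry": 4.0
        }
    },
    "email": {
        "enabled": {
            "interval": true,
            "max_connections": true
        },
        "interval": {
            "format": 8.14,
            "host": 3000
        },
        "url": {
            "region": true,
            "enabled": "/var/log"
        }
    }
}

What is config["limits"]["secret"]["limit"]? False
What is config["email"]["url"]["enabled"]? "/var/log"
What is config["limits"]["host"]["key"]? 4096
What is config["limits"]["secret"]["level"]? 1024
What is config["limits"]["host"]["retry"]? 4.0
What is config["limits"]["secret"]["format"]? "localhost"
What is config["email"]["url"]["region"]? True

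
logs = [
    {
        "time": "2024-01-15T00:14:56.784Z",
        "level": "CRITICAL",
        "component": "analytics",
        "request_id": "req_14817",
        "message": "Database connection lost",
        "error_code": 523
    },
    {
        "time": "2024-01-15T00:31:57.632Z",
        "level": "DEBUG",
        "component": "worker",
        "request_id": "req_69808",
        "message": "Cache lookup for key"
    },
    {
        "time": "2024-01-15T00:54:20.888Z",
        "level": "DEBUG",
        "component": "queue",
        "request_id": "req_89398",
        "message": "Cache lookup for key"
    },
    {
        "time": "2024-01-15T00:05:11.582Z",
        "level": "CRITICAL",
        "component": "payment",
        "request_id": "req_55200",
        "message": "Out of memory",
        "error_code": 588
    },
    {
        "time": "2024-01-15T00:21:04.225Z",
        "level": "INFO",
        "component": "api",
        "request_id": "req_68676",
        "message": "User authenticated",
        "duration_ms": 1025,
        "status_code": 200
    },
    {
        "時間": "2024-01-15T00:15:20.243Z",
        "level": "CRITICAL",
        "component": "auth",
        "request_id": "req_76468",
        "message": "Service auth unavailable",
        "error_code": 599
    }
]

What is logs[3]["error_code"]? 588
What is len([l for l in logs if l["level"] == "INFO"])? 1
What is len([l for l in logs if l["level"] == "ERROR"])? 0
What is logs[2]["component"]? "queue"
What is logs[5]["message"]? "Service auth unavailable"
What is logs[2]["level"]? "DEBUG"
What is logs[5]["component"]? "auth"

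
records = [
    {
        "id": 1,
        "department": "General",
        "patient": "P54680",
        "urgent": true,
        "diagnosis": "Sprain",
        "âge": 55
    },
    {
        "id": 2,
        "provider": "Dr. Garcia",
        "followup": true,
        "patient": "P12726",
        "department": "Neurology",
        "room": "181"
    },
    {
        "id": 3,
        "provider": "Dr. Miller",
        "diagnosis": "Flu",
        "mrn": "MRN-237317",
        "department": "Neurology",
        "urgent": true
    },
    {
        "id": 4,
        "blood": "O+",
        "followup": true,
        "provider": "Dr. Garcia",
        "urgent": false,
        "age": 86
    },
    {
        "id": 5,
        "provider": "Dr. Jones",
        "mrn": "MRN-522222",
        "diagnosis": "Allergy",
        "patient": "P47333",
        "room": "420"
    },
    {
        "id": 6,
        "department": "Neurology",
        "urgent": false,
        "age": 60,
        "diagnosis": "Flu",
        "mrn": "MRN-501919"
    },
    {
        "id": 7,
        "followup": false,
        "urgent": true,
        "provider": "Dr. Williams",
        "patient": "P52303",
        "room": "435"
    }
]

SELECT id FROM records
[1, 2, 3, 4, 5, 6, 7]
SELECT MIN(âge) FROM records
55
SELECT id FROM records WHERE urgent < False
[]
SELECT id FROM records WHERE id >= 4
[4, 5, 6, 7]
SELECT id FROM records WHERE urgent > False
[1, 3, 7]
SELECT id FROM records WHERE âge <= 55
[1]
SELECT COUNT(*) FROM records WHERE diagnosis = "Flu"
2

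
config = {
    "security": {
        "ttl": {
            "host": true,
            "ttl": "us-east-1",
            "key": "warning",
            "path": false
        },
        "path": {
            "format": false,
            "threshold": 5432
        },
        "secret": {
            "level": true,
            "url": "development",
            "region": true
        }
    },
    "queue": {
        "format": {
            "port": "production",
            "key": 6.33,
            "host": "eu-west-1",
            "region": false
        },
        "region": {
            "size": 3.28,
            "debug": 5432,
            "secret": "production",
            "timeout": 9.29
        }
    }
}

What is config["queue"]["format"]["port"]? "production"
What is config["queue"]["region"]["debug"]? 5432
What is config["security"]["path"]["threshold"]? 5432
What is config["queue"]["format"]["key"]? 6.33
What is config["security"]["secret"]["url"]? "development"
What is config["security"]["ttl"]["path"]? False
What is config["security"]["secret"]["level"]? True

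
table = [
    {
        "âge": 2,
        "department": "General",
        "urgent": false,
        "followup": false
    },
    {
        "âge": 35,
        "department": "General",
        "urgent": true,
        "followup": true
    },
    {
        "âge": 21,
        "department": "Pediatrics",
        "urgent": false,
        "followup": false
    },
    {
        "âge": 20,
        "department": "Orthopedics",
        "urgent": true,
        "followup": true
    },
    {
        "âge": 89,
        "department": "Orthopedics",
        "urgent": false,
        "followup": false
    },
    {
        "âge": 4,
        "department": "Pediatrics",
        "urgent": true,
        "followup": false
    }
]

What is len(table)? 6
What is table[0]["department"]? "General"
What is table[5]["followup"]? False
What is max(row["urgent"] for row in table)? True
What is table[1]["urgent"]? True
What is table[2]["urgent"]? False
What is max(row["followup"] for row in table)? True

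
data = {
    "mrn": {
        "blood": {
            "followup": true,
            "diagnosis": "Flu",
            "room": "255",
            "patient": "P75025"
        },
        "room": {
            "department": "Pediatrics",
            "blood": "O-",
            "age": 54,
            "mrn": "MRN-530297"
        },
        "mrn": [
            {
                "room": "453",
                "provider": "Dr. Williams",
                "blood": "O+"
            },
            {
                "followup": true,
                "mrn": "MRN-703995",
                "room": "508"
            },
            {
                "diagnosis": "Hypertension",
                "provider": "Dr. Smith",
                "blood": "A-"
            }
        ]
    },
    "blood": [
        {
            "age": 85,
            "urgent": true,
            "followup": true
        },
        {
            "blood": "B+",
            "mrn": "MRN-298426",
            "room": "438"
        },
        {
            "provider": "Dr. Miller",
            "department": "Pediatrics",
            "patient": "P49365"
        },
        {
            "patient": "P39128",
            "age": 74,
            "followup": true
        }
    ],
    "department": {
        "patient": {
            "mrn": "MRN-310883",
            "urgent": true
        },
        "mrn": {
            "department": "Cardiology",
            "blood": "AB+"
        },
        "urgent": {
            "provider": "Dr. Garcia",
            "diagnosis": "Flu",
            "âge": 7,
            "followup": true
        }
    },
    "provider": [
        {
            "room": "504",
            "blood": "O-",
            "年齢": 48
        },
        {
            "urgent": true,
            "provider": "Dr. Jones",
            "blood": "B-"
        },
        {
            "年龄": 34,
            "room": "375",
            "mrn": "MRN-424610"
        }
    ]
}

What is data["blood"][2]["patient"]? "P49365"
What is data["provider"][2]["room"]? "375"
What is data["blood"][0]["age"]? 85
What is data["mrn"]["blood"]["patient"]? "P75025"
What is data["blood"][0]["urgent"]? True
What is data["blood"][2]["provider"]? "Dr. Miller"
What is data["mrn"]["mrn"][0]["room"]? "453"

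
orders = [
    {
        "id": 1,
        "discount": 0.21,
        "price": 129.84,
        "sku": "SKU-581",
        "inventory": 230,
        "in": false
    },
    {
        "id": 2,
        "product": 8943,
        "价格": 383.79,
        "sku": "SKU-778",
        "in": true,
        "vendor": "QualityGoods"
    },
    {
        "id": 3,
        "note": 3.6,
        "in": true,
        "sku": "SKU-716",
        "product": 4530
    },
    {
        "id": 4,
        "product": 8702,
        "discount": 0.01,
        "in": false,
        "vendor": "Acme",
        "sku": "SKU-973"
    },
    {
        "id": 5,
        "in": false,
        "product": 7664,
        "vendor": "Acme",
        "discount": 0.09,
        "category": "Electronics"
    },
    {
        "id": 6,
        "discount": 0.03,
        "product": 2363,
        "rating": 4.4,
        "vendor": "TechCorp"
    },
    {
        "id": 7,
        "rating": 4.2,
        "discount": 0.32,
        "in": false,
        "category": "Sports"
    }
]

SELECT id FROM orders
[1, 2, 3, 4, 5, 6, 7]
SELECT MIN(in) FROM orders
False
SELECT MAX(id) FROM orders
7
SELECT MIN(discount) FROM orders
0.01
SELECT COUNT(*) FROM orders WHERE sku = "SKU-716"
1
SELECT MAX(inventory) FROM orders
230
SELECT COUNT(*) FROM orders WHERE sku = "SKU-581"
1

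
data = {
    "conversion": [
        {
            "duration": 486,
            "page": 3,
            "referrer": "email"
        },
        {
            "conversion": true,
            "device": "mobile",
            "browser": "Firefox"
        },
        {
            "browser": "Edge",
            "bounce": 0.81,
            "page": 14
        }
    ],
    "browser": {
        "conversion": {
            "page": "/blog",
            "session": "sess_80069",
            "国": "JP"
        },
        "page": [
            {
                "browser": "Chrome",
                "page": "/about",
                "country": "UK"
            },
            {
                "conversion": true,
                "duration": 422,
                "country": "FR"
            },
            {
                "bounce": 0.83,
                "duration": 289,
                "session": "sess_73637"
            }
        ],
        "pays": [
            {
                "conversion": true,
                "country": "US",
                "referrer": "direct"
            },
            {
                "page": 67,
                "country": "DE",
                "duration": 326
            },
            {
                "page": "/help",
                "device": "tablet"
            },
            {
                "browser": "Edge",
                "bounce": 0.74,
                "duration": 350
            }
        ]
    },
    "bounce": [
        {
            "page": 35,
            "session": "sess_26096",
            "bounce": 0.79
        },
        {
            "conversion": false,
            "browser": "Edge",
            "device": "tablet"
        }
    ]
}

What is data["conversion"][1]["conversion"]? True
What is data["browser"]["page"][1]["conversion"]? True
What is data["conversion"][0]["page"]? 3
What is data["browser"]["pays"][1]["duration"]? 326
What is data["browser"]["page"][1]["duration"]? 422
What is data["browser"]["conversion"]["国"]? "JP"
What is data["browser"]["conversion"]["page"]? "/blog"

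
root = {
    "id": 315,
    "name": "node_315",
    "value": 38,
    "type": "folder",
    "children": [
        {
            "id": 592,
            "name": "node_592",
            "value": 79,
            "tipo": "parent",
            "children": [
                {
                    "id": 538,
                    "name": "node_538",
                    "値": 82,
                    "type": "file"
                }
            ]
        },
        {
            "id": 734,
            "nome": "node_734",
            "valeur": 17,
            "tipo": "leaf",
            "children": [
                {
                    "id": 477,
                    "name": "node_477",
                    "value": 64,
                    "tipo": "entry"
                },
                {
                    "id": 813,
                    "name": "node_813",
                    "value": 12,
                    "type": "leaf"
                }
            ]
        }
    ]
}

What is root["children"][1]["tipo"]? "leaf"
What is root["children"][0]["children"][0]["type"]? "file"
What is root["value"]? 38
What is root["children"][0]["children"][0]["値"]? 82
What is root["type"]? "folder"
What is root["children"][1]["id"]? 734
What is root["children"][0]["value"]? 79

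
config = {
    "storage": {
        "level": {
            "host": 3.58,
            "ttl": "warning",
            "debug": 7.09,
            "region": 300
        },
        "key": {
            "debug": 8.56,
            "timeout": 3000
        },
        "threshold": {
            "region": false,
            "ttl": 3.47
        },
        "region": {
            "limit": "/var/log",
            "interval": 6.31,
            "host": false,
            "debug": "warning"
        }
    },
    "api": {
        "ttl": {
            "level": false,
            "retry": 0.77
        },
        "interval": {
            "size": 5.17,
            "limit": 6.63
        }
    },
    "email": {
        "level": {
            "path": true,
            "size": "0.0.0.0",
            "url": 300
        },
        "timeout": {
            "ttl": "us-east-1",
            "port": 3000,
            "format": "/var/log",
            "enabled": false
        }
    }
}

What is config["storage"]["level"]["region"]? 300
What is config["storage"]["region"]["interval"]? 6.31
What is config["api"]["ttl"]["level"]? False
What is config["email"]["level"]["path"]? True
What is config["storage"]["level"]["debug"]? 7.09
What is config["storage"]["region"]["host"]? False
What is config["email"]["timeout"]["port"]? 3000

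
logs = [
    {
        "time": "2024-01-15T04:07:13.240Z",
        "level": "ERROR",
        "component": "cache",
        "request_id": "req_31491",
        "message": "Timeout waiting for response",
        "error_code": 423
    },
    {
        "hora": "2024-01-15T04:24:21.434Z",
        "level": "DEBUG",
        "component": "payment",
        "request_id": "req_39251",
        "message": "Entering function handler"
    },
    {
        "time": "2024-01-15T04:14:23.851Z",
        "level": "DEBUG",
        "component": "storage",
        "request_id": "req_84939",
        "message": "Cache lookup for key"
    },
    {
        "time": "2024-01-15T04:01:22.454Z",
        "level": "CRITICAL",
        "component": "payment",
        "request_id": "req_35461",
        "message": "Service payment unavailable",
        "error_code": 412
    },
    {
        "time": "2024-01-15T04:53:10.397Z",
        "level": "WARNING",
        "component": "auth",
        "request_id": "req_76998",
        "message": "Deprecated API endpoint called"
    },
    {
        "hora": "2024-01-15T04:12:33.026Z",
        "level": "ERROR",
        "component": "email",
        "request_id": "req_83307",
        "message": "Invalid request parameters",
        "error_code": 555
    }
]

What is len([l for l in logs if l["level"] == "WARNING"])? 1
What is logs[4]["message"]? "Deprecated API endpoint called"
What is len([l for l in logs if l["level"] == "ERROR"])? 2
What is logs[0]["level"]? "ERROR"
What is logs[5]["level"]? "ERROR"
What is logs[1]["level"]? "DEBUG"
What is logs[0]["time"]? "2024-01-15T04:07:13.240Z"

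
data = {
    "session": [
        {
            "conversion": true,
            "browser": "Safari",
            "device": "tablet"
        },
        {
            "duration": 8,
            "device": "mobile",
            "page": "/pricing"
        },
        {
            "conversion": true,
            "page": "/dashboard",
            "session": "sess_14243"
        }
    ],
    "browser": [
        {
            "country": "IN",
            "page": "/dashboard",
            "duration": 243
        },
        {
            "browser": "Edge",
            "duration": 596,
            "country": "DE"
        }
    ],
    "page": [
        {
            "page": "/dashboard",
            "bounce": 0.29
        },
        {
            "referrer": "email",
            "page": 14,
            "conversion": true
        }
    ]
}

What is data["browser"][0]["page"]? "/dashboard"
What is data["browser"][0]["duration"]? 243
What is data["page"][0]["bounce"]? 0.29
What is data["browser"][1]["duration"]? 596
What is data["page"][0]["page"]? "/dashboard"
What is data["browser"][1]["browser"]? "Edge"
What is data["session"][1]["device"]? "mobile"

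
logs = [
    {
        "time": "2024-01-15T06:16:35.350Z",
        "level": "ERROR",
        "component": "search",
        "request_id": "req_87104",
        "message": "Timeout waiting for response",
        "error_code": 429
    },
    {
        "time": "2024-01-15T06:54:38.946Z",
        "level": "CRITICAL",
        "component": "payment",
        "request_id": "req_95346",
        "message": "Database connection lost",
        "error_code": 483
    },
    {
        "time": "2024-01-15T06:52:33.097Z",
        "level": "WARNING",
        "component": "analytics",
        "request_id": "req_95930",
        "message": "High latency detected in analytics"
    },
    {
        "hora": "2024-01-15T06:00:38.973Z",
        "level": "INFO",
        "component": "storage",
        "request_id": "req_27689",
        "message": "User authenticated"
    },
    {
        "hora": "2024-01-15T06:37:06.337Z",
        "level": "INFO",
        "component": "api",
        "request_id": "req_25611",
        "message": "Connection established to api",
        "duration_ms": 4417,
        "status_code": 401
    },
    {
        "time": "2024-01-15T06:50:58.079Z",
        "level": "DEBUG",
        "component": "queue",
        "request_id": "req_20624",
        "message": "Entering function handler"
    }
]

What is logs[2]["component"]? "analytics"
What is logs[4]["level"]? "INFO"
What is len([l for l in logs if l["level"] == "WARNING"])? 1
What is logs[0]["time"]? "2024-01-15T06:16:35.350Z"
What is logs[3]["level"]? "INFO"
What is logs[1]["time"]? "2024-01-15T06:54:38.946Z"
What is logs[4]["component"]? "api"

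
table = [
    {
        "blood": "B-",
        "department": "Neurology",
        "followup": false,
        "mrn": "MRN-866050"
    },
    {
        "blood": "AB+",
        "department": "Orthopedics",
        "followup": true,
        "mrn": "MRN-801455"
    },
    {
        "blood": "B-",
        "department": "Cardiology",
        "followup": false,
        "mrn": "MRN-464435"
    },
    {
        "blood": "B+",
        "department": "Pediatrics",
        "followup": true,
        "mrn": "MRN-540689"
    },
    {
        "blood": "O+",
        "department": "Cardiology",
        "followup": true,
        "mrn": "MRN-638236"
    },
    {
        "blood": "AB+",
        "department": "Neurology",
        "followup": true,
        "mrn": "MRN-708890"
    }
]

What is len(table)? 6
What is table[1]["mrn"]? "MRN-801455"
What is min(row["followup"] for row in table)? False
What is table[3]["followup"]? True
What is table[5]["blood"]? "AB+"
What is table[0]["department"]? "Neurology"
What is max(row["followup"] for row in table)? True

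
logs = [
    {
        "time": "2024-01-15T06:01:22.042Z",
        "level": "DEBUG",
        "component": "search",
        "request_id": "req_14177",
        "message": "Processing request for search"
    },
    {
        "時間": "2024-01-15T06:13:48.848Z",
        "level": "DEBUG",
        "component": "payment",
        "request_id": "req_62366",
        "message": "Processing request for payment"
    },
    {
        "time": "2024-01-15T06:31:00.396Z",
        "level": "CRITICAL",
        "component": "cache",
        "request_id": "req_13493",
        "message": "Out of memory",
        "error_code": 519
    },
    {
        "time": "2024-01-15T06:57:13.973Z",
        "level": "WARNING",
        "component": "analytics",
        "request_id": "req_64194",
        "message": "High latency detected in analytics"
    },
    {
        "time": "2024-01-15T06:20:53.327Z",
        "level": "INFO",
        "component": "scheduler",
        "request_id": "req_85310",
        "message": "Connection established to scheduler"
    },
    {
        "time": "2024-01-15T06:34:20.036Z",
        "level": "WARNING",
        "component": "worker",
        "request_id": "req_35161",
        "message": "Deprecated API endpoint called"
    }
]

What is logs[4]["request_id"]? "req_85310"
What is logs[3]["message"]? "High latency detected in analytics"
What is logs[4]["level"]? "INFO"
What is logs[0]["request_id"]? "req_14177"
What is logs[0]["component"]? "search"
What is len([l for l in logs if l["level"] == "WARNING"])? 2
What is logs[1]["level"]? "DEBUG"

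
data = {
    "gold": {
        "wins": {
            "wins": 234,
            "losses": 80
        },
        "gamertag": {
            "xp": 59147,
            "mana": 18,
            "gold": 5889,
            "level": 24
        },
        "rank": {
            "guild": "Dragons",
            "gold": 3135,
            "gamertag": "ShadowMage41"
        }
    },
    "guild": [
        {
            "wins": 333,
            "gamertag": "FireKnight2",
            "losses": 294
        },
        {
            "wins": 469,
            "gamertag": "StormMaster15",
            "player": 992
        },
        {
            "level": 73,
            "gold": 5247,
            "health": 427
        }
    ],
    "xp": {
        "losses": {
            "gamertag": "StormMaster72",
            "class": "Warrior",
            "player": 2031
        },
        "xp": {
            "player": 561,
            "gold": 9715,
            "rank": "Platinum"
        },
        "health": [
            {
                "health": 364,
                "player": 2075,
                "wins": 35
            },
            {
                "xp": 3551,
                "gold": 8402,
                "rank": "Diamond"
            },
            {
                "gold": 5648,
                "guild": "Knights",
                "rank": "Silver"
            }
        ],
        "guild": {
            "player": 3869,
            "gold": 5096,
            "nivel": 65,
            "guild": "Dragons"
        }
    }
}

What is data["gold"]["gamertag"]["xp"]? 59147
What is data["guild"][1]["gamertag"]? "StormMaster15"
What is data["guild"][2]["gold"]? 5247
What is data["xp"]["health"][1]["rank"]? "Diamond"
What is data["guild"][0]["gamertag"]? "FireKnight2"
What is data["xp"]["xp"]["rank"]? "Platinum"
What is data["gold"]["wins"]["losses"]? 80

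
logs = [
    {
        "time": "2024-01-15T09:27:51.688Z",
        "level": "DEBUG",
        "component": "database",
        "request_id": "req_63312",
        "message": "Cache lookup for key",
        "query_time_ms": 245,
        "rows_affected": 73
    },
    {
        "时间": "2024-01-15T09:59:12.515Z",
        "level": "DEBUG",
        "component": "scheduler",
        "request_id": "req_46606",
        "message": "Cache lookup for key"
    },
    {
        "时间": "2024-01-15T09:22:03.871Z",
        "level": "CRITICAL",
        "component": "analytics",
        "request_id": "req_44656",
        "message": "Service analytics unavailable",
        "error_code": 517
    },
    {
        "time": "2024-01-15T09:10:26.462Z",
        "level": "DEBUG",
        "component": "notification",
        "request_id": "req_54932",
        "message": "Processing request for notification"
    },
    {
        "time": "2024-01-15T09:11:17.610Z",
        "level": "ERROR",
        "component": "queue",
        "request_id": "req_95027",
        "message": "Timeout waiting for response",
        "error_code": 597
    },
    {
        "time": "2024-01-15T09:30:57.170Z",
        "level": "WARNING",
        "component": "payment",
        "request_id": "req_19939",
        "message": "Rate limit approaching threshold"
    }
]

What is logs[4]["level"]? "ERROR"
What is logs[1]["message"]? "Cache lookup for key"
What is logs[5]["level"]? "WARNING"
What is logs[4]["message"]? "Timeout waiting for response"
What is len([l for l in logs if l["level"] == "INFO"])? 0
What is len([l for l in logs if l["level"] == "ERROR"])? 1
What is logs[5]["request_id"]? "req_19939"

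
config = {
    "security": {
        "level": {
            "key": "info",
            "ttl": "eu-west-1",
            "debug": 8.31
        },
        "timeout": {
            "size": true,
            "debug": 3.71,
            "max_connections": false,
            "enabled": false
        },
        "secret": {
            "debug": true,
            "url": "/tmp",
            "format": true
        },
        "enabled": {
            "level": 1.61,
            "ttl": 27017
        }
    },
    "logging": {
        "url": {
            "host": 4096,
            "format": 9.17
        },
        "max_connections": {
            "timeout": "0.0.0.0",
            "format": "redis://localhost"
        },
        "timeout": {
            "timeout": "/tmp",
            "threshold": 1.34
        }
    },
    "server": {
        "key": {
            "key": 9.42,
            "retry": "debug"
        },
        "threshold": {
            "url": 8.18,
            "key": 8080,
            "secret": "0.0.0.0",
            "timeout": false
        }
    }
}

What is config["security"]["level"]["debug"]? 8.31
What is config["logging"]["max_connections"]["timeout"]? "0.0.0.0"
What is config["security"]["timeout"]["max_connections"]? False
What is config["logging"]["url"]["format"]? 9.17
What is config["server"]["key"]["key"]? 9.42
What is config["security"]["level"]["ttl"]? "eu-west-1"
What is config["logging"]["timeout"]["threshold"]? 1.34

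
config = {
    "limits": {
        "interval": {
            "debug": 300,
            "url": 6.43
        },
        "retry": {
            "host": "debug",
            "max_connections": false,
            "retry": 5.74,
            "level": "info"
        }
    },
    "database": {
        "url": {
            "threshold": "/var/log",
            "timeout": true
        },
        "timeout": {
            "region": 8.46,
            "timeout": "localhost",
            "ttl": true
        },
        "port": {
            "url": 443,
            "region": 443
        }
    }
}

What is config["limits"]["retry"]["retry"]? 5.74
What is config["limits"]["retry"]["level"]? "info"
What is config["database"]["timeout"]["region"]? 8.46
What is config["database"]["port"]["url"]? 443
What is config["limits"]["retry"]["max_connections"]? False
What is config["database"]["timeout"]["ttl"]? True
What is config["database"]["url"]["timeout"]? True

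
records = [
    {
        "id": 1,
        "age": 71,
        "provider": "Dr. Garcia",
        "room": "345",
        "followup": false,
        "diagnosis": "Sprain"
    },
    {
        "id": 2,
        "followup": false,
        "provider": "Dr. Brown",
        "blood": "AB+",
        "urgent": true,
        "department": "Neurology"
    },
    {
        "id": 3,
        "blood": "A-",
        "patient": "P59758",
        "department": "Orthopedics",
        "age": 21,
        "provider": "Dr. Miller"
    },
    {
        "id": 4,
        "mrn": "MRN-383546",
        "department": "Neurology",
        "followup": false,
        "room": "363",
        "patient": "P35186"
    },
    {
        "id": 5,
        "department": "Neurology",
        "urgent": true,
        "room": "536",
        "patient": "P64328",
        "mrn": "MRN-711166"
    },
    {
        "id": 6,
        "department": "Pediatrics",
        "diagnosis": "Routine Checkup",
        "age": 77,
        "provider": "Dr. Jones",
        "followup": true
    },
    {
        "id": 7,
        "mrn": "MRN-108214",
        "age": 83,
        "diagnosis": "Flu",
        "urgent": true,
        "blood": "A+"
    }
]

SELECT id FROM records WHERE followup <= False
[1, 2, 4]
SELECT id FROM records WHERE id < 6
[1, 2, 3, 4, 5]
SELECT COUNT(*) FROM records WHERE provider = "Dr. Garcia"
1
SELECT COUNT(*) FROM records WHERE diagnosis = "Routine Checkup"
1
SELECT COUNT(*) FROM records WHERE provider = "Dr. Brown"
1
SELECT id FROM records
[1, 2, 3, 4, 5, 6, 7]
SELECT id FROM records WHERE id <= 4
[1, 2, 3, 4]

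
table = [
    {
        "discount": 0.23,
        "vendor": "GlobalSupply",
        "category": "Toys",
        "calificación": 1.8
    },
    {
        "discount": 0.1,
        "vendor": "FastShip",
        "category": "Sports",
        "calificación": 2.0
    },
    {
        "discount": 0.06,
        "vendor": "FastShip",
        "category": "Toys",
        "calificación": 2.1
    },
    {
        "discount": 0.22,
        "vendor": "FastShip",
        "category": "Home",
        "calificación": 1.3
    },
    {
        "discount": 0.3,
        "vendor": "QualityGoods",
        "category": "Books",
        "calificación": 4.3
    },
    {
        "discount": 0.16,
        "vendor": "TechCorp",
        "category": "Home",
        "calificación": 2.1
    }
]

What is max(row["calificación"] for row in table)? 4.3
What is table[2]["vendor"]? "FastShip"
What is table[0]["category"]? "Toys"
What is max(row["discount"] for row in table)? 0.3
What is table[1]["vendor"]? "FastShip"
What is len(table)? 6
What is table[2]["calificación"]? 2.1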